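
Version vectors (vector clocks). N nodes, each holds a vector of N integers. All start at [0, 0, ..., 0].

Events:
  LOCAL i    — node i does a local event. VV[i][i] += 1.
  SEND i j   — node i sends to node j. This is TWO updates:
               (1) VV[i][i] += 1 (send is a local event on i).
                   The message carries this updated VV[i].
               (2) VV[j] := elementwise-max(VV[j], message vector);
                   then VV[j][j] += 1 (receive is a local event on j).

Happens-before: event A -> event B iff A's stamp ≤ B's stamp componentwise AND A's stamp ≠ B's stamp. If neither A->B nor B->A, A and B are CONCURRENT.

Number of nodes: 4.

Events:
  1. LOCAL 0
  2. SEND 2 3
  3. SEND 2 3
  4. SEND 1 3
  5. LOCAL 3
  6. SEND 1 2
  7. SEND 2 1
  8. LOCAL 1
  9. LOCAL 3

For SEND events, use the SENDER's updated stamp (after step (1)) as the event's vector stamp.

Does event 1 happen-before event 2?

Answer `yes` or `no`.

Initial: VV[0]=[0, 0, 0, 0]
Initial: VV[1]=[0, 0, 0, 0]
Initial: VV[2]=[0, 0, 0, 0]
Initial: VV[3]=[0, 0, 0, 0]
Event 1: LOCAL 0: VV[0][0]++ -> VV[0]=[1, 0, 0, 0]
Event 2: SEND 2->3: VV[2][2]++ -> VV[2]=[0, 0, 1, 0], msg_vec=[0, 0, 1, 0]; VV[3]=max(VV[3],msg_vec) then VV[3][3]++ -> VV[3]=[0, 0, 1, 1]
Event 3: SEND 2->3: VV[2][2]++ -> VV[2]=[0, 0, 2, 0], msg_vec=[0, 0, 2, 0]; VV[3]=max(VV[3],msg_vec) then VV[3][3]++ -> VV[3]=[0, 0, 2, 2]
Event 4: SEND 1->3: VV[1][1]++ -> VV[1]=[0, 1, 0, 0], msg_vec=[0, 1, 0, 0]; VV[3]=max(VV[3],msg_vec) then VV[3][3]++ -> VV[3]=[0, 1, 2, 3]
Event 5: LOCAL 3: VV[3][3]++ -> VV[3]=[0, 1, 2, 4]
Event 6: SEND 1->2: VV[1][1]++ -> VV[1]=[0, 2, 0, 0], msg_vec=[0, 2, 0, 0]; VV[2]=max(VV[2],msg_vec) then VV[2][2]++ -> VV[2]=[0, 2, 3, 0]
Event 7: SEND 2->1: VV[2][2]++ -> VV[2]=[0, 2, 4, 0], msg_vec=[0, 2, 4, 0]; VV[1]=max(VV[1],msg_vec) then VV[1][1]++ -> VV[1]=[0, 3, 4, 0]
Event 8: LOCAL 1: VV[1][1]++ -> VV[1]=[0, 4, 4, 0]
Event 9: LOCAL 3: VV[3][3]++ -> VV[3]=[0, 1, 2, 5]
Event 1 stamp: [1, 0, 0, 0]
Event 2 stamp: [0, 0, 1, 0]
[1, 0, 0, 0] <= [0, 0, 1, 0]? False. Equal? False. Happens-before: False

Answer: no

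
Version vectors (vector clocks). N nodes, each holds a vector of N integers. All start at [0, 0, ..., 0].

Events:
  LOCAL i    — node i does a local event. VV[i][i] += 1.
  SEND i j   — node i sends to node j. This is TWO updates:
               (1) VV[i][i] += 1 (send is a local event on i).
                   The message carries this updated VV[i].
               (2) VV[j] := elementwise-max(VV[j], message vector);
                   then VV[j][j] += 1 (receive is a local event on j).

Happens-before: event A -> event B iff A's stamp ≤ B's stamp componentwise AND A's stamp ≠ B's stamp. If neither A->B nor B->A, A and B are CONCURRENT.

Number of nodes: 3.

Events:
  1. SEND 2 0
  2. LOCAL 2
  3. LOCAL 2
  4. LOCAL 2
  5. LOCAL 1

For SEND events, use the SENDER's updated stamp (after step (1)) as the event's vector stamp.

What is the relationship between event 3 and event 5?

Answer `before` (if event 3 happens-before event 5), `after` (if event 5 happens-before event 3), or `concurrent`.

Initial: VV[0]=[0, 0, 0]
Initial: VV[1]=[0, 0, 0]
Initial: VV[2]=[0, 0, 0]
Event 1: SEND 2->0: VV[2][2]++ -> VV[2]=[0, 0, 1], msg_vec=[0, 0, 1]; VV[0]=max(VV[0],msg_vec) then VV[0][0]++ -> VV[0]=[1, 0, 1]
Event 2: LOCAL 2: VV[2][2]++ -> VV[2]=[0, 0, 2]
Event 3: LOCAL 2: VV[2][2]++ -> VV[2]=[0, 0, 3]
Event 4: LOCAL 2: VV[2][2]++ -> VV[2]=[0, 0, 4]
Event 5: LOCAL 1: VV[1][1]++ -> VV[1]=[0, 1, 0]
Event 3 stamp: [0, 0, 3]
Event 5 stamp: [0, 1, 0]
[0, 0, 3] <= [0, 1, 0]? False
[0, 1, 0] <= [0, 0, 3]? False
Relation: concurrent

Answer: concurrent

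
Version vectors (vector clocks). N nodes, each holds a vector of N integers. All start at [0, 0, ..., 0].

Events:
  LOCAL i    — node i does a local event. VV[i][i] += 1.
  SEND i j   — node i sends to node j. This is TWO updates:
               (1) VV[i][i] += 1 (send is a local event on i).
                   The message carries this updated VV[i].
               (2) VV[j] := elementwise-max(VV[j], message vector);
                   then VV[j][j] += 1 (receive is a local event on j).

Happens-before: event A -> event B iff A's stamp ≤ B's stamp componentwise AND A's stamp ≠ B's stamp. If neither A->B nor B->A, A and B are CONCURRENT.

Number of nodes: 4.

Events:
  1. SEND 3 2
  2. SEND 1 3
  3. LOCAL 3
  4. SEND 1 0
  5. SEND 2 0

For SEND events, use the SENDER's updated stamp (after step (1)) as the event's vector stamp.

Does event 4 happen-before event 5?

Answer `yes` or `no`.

Answer: no

Derivation:
Initial: VV[0]=[0, 0, 0, 0]
Initial: VV[1]=[0, 0, 0, 0]
Initial: VV[2]=[0, 0, 0, 0]
Initial: VV[3]=[0, 0, 0, 0]
Event 1: SEND 3->2: VV[3][3]++ -> VV[3]=[0, 0, 0, 1], msg_vec=[0, 0, 0, 1]; VV[2]=max(VV[2],msg_vec) then VV[2][2]++ -> VV[2]=[0, 0, 1, 1]
Event 2: SEND 1->3: VV[1][1]++ -> VV[1]=[0, 1, 0, 0], msg_vec=[0, 1, 0, 0]; VV[3]=max(VV[3],msg_vec) then VV[3][3]++ -> VV[3]=[0, 1, 0, 2]
Event 3: LOCAL 3: VV[3][3]++ -> VV[3]=[0, 1, 0, 3]
Event 4: SEND 1->0: VV[1][1]++ -> VV[1]=[0, 2, 0, 0], msg_vec=[0, 2, 0, 0]; VV[0]=max(VV[0],msg_vec) then VV[0][0]++ -> VV[0]=[1, 2, 0, 0]
Event 5: SEND 2->0: VV[2][2]++ -> VV[2]=[0, 0, 2, 1], msg_vec=[0, 0, 2, 1]; VV[0]=max(VV[0],msg_vec) then VV[0][0]++ -> VV[0]=[2, 2, 2, 1]
Event 4 stamp: [0, 2, 0, 0]
Event 5 stamp: [0, 0, 2, 1]
[0, 2, 0, 0] <= [0, 0, 2, 1]? False. Equal? False. Happens-before: False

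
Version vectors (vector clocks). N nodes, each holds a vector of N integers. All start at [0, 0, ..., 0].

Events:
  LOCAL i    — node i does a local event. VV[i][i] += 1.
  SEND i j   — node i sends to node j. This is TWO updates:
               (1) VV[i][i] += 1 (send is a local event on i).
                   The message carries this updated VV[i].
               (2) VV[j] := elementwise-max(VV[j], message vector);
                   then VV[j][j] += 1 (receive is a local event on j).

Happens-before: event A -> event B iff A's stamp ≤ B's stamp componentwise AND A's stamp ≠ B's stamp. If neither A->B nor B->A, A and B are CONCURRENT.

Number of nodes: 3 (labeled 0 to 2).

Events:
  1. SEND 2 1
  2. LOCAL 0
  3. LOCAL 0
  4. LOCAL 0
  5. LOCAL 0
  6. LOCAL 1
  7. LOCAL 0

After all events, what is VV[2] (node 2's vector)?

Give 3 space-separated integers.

Initial: VV[0]=[0, 0, 0]
Initial: VV[1]=[0, 0, 0]
Initial: VV[2]=[0, 0, 0]
Event 1: SEND 2->1: VV[2][2]++ -> VV[2]=[0, 0, 1], msg_vec=[0, 0, 1]; VV[1]=max(VV[1],msg_vec) then VV[1][1]++ -> VV[1]=[0, 1, 1]
Event 2: LOCAL 0: VV[0][0]++ -> VV[0]=[1, 0, 0]
Event 3: LOCAL 0: VV[0][0]++ -> VV[0]=[2, 0, 0]
Event 4: LOCAL 0: VV[0][0]++ -> VV[0]=[3, 0, 0]
Event 5: LOCAL 0: VV[0][0]++ -> VV[0]=[4, 0, 0]
Event 6: LOCAL 1: VV[1][1]++ -> VV[1]=[0, 2, 1]
Event 7: LOCAL 0: VV[0][0]++ -> VV[0]=[5, 0, 0]
Final vectors: VV[0]=[5, 0, 0]; VV[1]=[0, 2, 1]; VV[2]=[0, 0, 1]

Answer: 0 0 1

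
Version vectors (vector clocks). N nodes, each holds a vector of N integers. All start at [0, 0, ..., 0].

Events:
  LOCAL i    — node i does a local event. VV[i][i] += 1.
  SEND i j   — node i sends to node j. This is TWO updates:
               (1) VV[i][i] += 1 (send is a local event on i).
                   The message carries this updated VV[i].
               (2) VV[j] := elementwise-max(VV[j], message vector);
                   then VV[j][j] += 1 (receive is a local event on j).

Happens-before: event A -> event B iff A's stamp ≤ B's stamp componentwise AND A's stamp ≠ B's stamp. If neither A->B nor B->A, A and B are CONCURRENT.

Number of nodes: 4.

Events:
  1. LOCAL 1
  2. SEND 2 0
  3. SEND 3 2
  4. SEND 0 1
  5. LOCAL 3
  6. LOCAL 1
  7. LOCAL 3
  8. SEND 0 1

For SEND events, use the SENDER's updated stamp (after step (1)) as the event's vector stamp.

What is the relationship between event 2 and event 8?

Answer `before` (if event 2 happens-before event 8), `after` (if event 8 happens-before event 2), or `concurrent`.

Answer: before

Derivation:
Initial: VV[0]=[0, 0, 0, 0]
Initial: VV[1]=[0, 0, 0, 0]
Initial: VV[2]=[0, 0, 0, 0]
Initial: VV[3]=[0, 0, 0, 0]
Event 1: LOCAL 1: VV[1][1]++ -> VV[1]=[0, 1, 0, 0]
Event 2: SEND 2->0: VV[2][2]++ -> VV[2]=[0, 0, 1, 0], msg_vec=[0, 0, 1, 0]; VV[0]=max(VV[0],msg_vec) then VV[0][0]++ -> VV[0]=[1, 0, 1, 0]
Event 3: SEND 3->2: VV[3][3]++ -> VV[3]=[0, 0, 0, 1], msg_vec=[0, 0, 0, 1]; VV[2]=max(VV[2],msg_vec) then VV[2][2]++ -> VV[2]=[0, 0, 2, 1]
Event 4: SEND 0->1: VV[0][0]++ -> VV[0]=[2, 0, 1, 0], msg_vec=[2, 0, 1, 0]; VV[1]=max(VV[1],msg_vec) then VV[1][1]++ -> VV[1]=[2, 2, 1, 0]
Event 5: LOCAL 3: VV[3][3]++ -> VV[3]=[0, 0, 0, 2]
Event 6: LOCAL 1: VV[1][1]++ -> VV[1]=[2, 3, 1, 0]
Event 7: LOCAL 3: VV[3][3]++ -> VV[3]=[0, 0, 0, 3]
Event 8: SEND 0->1: VV[0][0]++ -> VV[0]=[3, 0, 1, 0], msg_vec=[3, 0, 1, 0]; VV[1]=max(VV[1],msg_vec) then VV[1][1]++ -> VV[1]=[3, 4, 1, 0]
Event 2 stamp: [0, 0, 1, 0]
Event 8 stamp: [3, 0, 1, 0]
[0, 0, 1, 0] <= [3, 0, 1, 0]? True
[3, 0, 1, 0] <= [0, 0, 1, 0]? False
Relation: before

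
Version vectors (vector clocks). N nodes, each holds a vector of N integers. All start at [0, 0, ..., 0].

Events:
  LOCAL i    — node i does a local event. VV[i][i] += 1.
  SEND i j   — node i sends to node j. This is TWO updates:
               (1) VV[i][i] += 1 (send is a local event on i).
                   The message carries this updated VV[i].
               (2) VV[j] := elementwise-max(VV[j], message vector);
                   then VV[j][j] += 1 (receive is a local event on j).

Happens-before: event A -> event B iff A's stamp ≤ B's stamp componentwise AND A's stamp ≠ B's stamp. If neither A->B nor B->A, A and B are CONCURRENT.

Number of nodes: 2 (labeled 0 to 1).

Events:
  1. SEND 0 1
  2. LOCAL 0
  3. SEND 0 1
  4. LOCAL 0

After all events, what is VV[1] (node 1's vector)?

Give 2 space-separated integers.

Answer: 3 2

Derivation:
Initial: VV[0]=[0, 0]
Initial: VV[1]=[0, 0]
Event 1: SEND 0->1: VV[0][0]++ -> VV[0]=[1, 0], msg_vec=[1, 0]; VV[1]=max(VV[1],msg_vec) then VV[1][1]++ -> VV[1]=[1, 1]
Event 2: LOCAL 0: VV[0][0]++ -> VV[0]=[2, 0]
Event 3: SEND 0->1: VV[0][0]++ -> VV[0]=[3, 0], msg_vec=[3, 0]; VV[1]=max(VV[1],msg_vec) then VV[1][1]++ -> VV[1]=[3, 2]
Event 4: LOCAL 0: VV[0][0]++ -> VV[0]=[4, 0]
Final vectors: VV[0]=[4, 0]; VV[1]=[3, 2]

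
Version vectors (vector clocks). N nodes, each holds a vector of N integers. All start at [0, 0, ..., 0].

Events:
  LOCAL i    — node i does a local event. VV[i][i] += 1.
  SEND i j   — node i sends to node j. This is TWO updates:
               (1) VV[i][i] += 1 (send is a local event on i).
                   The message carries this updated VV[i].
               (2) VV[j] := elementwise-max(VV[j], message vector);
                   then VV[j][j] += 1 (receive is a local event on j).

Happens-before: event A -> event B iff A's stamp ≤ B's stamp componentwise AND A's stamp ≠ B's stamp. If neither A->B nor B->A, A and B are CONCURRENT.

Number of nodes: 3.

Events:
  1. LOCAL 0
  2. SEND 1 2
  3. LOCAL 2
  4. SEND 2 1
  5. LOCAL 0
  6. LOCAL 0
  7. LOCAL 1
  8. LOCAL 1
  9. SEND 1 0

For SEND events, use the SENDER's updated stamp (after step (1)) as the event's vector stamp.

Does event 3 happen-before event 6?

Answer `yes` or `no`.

Answer: no

Derivation:
Initial: VV[0]=[0, 0, 0]
Initial: VV[1]=[0, 0, 0]
Initial: VV[2]=[0, 0, 0]
Event 1: LOCAL 0: VV[0][0]++ -> VV[0]=[1, 0, 0]
Event 2: SEND 1->2: VV[1][1]++ -> VV[1]=[0, 1, 0], msg_vec=[0, 1, 0]; VV[2]=max(VV[2],msg_vec) then VV[2][2]++ -> VV[2]=[0, 1, 1]
Event 3: LOCAL 2: VV[2][2]++ -> VV[2]=[0, 1, 2]
Event 4: SEND 2->1: VV[2][2]++ -> VV[2]=[0, 1, 3], msg_vec=[0, 1, 3]; VV[1]=max(VV[1],msg_vec) then VV[1][1]++ -> VV[1]=[0, 2, 3]
Event 5: LOCAL 0: VV[0][0]++ -> VV[0]=[2, 0, 0]
Event 6: LOCAL 0: VV[0][0]++ -> VV[0]=[3, 0, 0]
Event 7: LOCAL 1: VV[1][1]++ -> VV[1]=[0, 3, 3]
Event 8: LOCAL 1: VV[1][1]++ -> VV[1]=[0, 4, 3]
Event 9: SEND 1->0: VV[1][1]++ -> VV[1]=[0, 5, 3], msg_vec=[0, 5, 3]; VV[0]=max(VV[0],msg_vec) then VV[0][0]++ -> VV[0]=[4, 5, 3]
Event 3 stamp: [0, 1, 2]
Event 6 stamp: [3, 0, 0]
[0, 1, 2] <= [3, 0, 0]? False. Equal? False. Happens-before: False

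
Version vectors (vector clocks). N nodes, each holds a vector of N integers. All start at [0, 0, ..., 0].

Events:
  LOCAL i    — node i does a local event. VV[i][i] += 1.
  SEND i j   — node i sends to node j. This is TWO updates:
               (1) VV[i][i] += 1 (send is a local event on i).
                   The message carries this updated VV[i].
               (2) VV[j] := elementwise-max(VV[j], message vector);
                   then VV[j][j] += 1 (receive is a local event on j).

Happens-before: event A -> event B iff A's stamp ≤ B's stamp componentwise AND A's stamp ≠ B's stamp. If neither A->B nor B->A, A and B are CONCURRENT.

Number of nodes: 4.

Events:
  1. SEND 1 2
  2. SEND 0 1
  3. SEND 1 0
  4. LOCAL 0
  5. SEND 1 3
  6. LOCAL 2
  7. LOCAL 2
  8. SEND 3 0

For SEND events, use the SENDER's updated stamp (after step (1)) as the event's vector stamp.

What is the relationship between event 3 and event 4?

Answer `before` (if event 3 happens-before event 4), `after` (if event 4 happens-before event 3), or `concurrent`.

Answer: before

Derivation:
Initial: VV[0]=[0, 0, 0, 0]
Initial: VV[1]=[0, 0, 0, 0]
Initial: VV[2]=[0, 0, 0, 0]
Initial: VV[3]=[0, 0, 0, 0]
Event 1: SEND 1->2: VV[1][1]++ -> VV[1]=[0, 1, 0, 0], msg_vec=[0, 1, 0, 0]; VV[2]=max(VV[2],msg_vec) then VV[2][2]++ -> VV[2]=[0, 1, 1, 0]
Event 2: SEND 0->1: VV[0][0]++ -> VV[0]=[1, 0, 0, 0], msg_vec=[1, 0, 0, 0]; VV[1]=max(VV[1],msg_vec) then VV[1][1]++ -> VV[1]=[1, 2, 0, 0]
Event 3: SEND 1->0: VV[1][1]++ -> VV[1]=[1, 3, 0, 0], msg_vec=[1, 3, 0, 0]; VV[0]=max(VV[0],msg_vec) then VV[0][0]++ -> VV[0]=[2, 3, 0, 0]
Event 4: LOCAL 0: VV[0][0]++ -> VV[0]=[3, 3, 0, 0]
Event 5: SEND 1->3: VV[1][1]++ -> VV[1]=[1, 4, 0, 0], msg_vec=[1, 4, 0, 0]; VV[3]=max(VV[3],msg_vec) then VV[3][3]++ -> VV[3]=[1, 4, 0, 1]
Event 6: LOCAL 2: VV[2][2]++ -> VV[2]=[0, 1, 2, 0]
Event 7: LOCAL 2: VV[2][2]++ -> VV[2]=[0, 1, 3, 0]
Event 8: SEND 3->0: VV[3][3]++ -> VV[3]=[1, 4, 0, 2], msg_vec=[1, 4, 0, 2]; VV[0]=max(VV[0],msg_vec) then VV[0][0]++ -> VV[0]=[4, 4, 0, 2]
Event 3 stamp: [1, 3, 0, 0]
Event 4 stamp: [3, 3, 0, 0]
[1, 3, 0, 0] <= [3, 3, 0, 0]? True
[3, 3, 0, 0] <= [1, 3, 0, 0]? False
Relation: before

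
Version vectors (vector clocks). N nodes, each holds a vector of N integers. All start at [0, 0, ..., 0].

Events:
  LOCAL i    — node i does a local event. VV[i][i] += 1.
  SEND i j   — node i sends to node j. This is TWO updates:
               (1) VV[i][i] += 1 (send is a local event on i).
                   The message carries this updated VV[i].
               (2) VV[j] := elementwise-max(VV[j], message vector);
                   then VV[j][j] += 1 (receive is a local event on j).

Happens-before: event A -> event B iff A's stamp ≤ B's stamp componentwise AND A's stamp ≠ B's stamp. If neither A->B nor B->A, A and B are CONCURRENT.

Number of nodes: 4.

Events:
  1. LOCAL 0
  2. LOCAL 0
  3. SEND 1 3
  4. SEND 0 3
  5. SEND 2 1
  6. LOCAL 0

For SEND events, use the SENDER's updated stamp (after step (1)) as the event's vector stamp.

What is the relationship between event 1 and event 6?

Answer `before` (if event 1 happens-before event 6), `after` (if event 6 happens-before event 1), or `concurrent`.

Initial: VV[0]=[0, 0, 0, 0]
Initial: VV[1]=[0, 0, 0, 0]
Initial: VV[2]=[0, 0, 0, 0]
Initial: VV[3]=[0, 0, 0, 0]
Event 1: LOCAL 0: VV[0][0]++ -> VV[0]=[1, 0, 0, 0]
Event 2: LOCAL 0: VV[0][0]++ -> VV[0]=[2, 0, 0, 0]
Event 3: SEND 1->3: VV[1][1]++ -> VV[1]=[0, 1, 0, 0], msg_vec=[0, 1, 0, 0]; VV[3]=max(VV[3],msg_vec) then VV[3][3]++ -> VV[3]=[0, 1, 0, 1]
Event 4: SEND 0->3: VV[0][0]++ -> VV[0]=[3, 0, 0, 0], msg_vec=[3, 0, 0, 0]; VV[3]=max(VV[3],msg_vec) then VV[3][3]++ -> VV[3]=[3, 1, 0, 2]
Event 5: SEND 2->1: VV[2][2]++ -> VV[2]=[0, 0, 1, 0], msg_vec=[0, 0, 1, 0]; VV[1]=max(VV[1],msg_vec) then VV[1][1]++ -> VV[1]=[0, 2, 1, 0]
Event 6: LOCAL 0: VV[0][0]++ -> VV[0]=[4, 0, 0, 0]
Event 1 stamp: [1, 0, 0, 0]
Event 6 stamp: [4, 0, 0, 0]
[1, 0, 0, 0] <= [4, 0, 0, 0]? True
[4, 0, 0, 0] <= [1, 0, 0, 0]? False
Relation: before

Answer: before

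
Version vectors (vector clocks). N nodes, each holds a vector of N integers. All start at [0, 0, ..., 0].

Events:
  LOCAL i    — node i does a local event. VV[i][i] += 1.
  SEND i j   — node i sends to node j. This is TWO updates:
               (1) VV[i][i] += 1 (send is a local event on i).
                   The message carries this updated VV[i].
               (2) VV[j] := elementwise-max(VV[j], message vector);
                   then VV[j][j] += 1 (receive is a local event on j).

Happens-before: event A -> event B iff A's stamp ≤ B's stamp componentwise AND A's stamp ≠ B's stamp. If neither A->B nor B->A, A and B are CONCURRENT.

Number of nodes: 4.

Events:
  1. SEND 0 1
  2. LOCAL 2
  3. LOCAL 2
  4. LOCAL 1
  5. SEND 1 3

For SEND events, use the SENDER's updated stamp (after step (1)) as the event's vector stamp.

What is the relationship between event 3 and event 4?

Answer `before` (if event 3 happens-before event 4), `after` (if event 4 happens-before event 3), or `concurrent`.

Answer: concurrent

Derivation:
Initial: VV[0]=[0, 0, 0, 0]
Initial: VV[1]=[0, 0, 0, 0]
Initial: VV[2]=[0, 0, 0, 0]
Initial: VV[3]=[0, 0, 0, 0]
Event 1: SEND 0->1: VV[0][0]++ -> VV[0]=[1, 0, 0, 0], msg_vec=[1, 0, 0, 0]; VV[1]=max(VV[1],msg_vec) then VV[1][1]++ -> VV[1]=[1, 1, 0, 0]
Event 2: LOCAL 2: VV[2][2]++ -> VV[2]=[0, 0, 1, 0]
Event 3: LOCAL 2: VV[2][2]++ -> VV[2]=[0, 0, 2, 0]
Event 4: LOCAL 1: VV[1][1]++ -> VV[1]=[1, 2, 0, 0]
Event 5: SEND 1->3: VV[1][1]++ -> VV[1]=[1, 3, 0, 0], msg_vec=[1, 3, 0, 0]; VV[3]=max(VV[3],msg_vec) then VV[3][3]++ -> VV[3]=[1, 3, 0, 1]
Event 3 stamp: [0, 0, 2, 0]
Event 4 stamp: [1, 2, 0, 0]
[0, 0, 2, 0] <= [1, 2, 0, 0]? False
[1, 2, 0, 0] <= [0, 0, 2, 0]? False
Relation: concurrent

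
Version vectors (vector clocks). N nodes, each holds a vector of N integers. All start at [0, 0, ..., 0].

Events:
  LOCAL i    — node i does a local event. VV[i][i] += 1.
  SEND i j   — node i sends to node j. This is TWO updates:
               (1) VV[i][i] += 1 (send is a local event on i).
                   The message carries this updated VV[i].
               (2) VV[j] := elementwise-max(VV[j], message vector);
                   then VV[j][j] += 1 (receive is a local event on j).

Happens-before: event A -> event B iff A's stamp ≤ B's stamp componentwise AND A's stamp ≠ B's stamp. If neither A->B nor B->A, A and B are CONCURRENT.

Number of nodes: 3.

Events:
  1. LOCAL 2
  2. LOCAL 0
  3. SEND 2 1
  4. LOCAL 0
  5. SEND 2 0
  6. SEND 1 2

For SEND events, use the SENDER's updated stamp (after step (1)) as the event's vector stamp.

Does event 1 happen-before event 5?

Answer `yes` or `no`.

Initial: VV[0]=[0, 0, 0]
Initial: VV[1]=[0, 0, 0]
Initial: VV[2]=[0, 0, 0]
Event 1: LOCAL 2: VV[2][2]++ -> VV[2]=[0, 0, 1]
Event 2: LOCAL 0: VV[0][0]++ -> VV[0]=[1, 0, 0]
Event 3: SEND 2->1: VV[2][2]++ -> VV[2]=[0, 0, 2], msg_vec=[0, 0, 2]; VV[1]=max(VV[1],msg_vec) then VV[1][1]++ -> VV[1]=[0, 1, 2]
Event 4: LOCAL 0: VV[0][0]++ -> VV[0]=[2, 0, 0]
Event 5: SEND 2->0: VV[2][2]++ -> VV[2]=[0, 0, 3], msg_vec=[0, 0, 3]; VV[0]=max(VV[0],msg_vec) then VV[0][0]++ -> VV[0]=[3, 0, 3]
Event 6: SEND 1->2: VV[1][1]++ -> VV[1]=[0, 2, 2], msg_vec=[0, 2, 2]; VV[2]=max(VV[2],msg_vec) then VV[2][2]++ -> VV[2]=[0, 2, 4]
Event 1 stamp: [0, 0, 1]
Event 5 stamp: [0, 0, 3]
[0, 0, 1] <= [0, 0, 3]? True. Equal? False. Happens-before: True

Answer: yes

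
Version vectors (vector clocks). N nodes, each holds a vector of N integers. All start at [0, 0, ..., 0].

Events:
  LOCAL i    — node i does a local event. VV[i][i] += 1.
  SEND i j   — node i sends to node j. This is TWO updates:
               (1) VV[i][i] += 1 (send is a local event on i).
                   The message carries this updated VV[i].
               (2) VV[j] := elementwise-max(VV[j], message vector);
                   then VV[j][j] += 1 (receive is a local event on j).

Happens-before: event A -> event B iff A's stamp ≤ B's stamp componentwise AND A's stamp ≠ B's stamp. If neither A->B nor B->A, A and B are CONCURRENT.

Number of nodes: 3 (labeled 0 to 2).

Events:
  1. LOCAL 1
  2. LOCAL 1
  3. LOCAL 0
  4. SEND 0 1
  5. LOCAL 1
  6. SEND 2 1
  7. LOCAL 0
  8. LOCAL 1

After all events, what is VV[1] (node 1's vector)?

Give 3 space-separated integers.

Initial: VV[0]=[0, 0, 0]
Initial: VV[1]=[0, 0, 0]
Initial: VV[2]=[0, 0, 0]
Event 1: LOCAL 1: VV[1][1]++ -> VV[1]=[0, 1, 0]
Event 2: LOCAL 1: VV[1][1]++ -> VV[1]=[0, 2, 0]
Event 3: LOCAL 0: VV[0][0]++ -> VV[0]=[1, 0, 0]
Event 4: SEND 0->1: VV[0][0]++ -> VV[0]=[2, 0, 0], msg_vec=[2, 0, 0]; VV[1]=max(VV[1],msg_vec) then VV[1][1]++ -> VV[1]=[2, 3, 0]
Event 5: LOCAL 1: VV[1][1]++ -> VV[1]=[2, 4, 0]
Event 6: SEND 2->1: VV[2][2]++ -> VV[2]=[0, 0, 1], msg_vec=[0, 0, 1]; VV[1]=max(VV[1],msg_vec) then VV[1][1]++ -> VV[1]=[2, 5, 1]
Event 7: LOCAL 0: VV[0][0]++ -> VV[0]=[3, 0, 0]
Event 8: LOCAL 1: VV[1][1]++ -> VV[1]=[2, 6, 1]
Final vectors: VV[0]=[3, 0, 0]; VV[1]=[2, 6, 1]; VV[2]=[0, 0, 1]

Answer: 2 6 1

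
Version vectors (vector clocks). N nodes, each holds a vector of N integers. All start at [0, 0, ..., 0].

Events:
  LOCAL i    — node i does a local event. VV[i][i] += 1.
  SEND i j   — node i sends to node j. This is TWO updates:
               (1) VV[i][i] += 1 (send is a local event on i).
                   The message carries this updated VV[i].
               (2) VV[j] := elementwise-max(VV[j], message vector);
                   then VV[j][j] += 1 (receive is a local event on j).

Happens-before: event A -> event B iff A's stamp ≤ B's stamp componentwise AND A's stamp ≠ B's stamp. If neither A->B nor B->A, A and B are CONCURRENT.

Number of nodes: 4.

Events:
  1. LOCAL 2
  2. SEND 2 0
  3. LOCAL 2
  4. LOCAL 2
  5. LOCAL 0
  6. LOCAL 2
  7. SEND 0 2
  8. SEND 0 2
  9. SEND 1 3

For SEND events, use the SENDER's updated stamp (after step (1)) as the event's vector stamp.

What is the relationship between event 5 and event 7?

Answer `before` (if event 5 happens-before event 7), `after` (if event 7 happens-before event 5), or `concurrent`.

Answer: before

Derivation:
Initial: VV[0]=[0, 0, 0, 0]
Initial: VV[1]=[0, 0, 0, 0]
Initial: VV[2]=[0, 0, 0, 0]
Initial: VV[3]=[0, 0, 0, 0]
Event 1: LOCAL 2: VV[2][2]++ -> VV[2]=[0, 0, 1, 0]
Event 2: SEND 2->0: VV[2][2]++ -> VV[2]=[0, 0, 2, 0], msg_vec=[0, 0, 2, 0]; VV[0]=max(VV[0],msg_vec) then VV[0][0]++ -> VV[0]=[1, 0, 2, 0]
Event 3: LOCAL 2: VV[2][2]++ -> VV[2]=[0, 0, 3, 0]
Event 4: LOCAL 2: VV[2][2]++ -> VV[2]=[0, 0, 4, 0]
Event 5: LOCAL 0: VV[0][0]++ -> VV[0]=[2, 0, 2, 0]
Event 6: LOCAL 2: VV[2][2]++ -> VV[2]=[0, 0, 5, 0]
Event 7: SEND 0->2: VV[0][0]++ -> VV[0]=[3, 0, 2, 0], msg_vec=[3, 0, 2, 0]; VV[2]=max(VV[2],msg_vec) then VV[2][2]++ -> VV[2]=[3, 0, 6, 0]
Event 8: SEND 0->2: VV[0][0]++ -> VV[0]=[4, 0, 2, 0], msg_vec=[4, 0, 2, 0]; VV[2]=max(VV[2],msg_vec) then VV[2][2]++ -> VV[2]=[4, 0, 7, 0]
Event 9: SEND 1->3: VV[1][1]++ -> VV[1]=[0, 1, 0, 0], msg_vec=[0, 1, 0, 0]; VV[3]=max(VV[3],msg_vec) then VV[3][3]++ -> VV[3]=[0, 1, 0, 1]
Event 5 stamp: [2, 0, 2, 0]
Event 7 stamp: [3, 0, 2, 0]
[2, 0, 2, 0] <= [3, 0, 2, 0]? True
[3, 0, 2, 0] <= [2, 0, 2, 0]? False
Relation: before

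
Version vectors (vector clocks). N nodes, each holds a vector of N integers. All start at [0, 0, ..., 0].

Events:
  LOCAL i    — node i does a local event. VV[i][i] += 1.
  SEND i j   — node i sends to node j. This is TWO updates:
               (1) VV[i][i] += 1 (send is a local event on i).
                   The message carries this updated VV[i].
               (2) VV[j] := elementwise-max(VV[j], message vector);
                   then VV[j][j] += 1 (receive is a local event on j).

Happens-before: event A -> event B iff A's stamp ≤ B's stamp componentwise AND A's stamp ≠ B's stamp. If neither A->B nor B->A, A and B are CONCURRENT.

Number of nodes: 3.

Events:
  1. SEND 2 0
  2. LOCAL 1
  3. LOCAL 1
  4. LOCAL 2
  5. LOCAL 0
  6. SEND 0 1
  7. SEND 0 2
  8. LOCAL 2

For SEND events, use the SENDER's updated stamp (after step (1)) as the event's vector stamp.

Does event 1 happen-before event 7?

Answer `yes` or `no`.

Initial: VV[0]=[0, 0, 0]
Initial: VV[1]=[0, 0, 0]
Initial: VV[2]=[0, 0, 0]
Event 1: SEND 2->0: VV[2][2]++ -> VV[2]=[0, 0, 1], msg_vec=[0, 0, 1]; VV[0]=max(VV[0],msg_vec) then VV[0][0]++ -> VV[0]=[1, 0, 1]
Event 2: LOCAL 1: VV[1][1]++ -> VV[1]=[0, 1, 0]
Event 3: LOCAL 1: VV[1][1]++ -> VV[1]=[0, 2, 0]
Event 4: LOCAL 2: VV[2][2]++ -> VV[2]=[0, 0, 2]
Event 5: LOCAL 0: VV[0][0]++ -> VV[0]=[2, 0, 1]
Event 6: SEND 0->1: VV[0][0]++ -> VV[0]=[3, 0, 1], msg_vec=[3, 0, 1]; VV[1]=max(VV[1],msg_vec) then VV[1][1]++ -> VV[1]=[3, 3, 1]
Event 7: SEND 0->2: VV[0][0]++ -> VV[0]=[4, 0, 1], msg_vec=[4, 0, 1]; VV[2]=max(VV[2],msg_vec) then VV[2][2]++ -> VV[2]=[4, 0, 3]
Event 8: LOCAL 2: VV[2][2]++ -> VV[2]=[4, 0, 4]
Event 1 stamp: [0, 0, 1]
Event 7 stamp: [4, 0, 1]
[0, 0, 1] <= [4, 0, 1]? True. Equal? False. Happens-before: True

Answer: yes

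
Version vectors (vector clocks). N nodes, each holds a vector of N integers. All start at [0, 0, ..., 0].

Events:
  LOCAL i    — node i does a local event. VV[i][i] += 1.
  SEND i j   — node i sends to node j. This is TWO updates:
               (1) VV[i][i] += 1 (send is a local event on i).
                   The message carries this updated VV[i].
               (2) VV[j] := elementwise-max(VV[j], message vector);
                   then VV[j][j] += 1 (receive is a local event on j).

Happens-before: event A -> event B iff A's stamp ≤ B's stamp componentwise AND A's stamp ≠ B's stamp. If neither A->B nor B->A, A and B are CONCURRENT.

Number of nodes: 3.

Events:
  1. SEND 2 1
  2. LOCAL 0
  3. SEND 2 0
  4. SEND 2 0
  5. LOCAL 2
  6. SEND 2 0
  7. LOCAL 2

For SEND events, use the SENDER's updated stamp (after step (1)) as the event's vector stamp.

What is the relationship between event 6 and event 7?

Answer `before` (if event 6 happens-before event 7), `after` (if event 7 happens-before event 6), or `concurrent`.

Initial: VV[0]=[0, 0, 0]
Initial: VV[1]=[0, 0, 0]
Initial: VV[2]=[0, 0, 0]
Event 1: SEND 2->1: VV[2][2]++ -> VV[2]=[0, 0, 1], msg_vec=[0, 0, 1]; VV[1]=max(VV[1],msg_vec) then VV[1][1]++ -> VV[1]=[0, 1, 1]
Event 2: LOCAL 0: VV[0][0]++ -> VV[0]=[1, 0, 0]
Event 3: SEND 2->0: VV[2][2]++ -> VV[2]=[0, 0, 2], msg_vec=[0, 0, 2]; VV[0]=max(VV[0],msg_vec) then VV[0][0]++ -> VV[0]=[2, 0, 2]
Event 4: SEND 2->0: VV[2][2]++ -> VV[2]=[0, 0, 3], msg_vec=[0, 0, 3]; VV[0]=max(VV[0],msg_vec) then VV[0][0]++ -> VV[0]=[3, 0, 3]
Event 5: LOCAL 2: VV[2][2]++ -> VV[2]=[0, 0, 4]
Event 6: SEND 2->0: VV[2][2]++ -> VV[2]=[0, 0, 5], msg_vec=[0, 0, 5]; VV[0]=max(VV[0],msg_vec) then VV[0][0]++ -> VV[0]=[4, 0, 5]
Event 7: LOCAL 2: VV[2][2]++ -> VV[2]=[0, 0, 6]
Event 6 stamp: [0, 0, 5]
Event 7 stamp: [0, 0, 6]
[0, 0, 5] <= [0, 0, 6]? True
[0, 0, 6] <= [0, 0, 5]? False
Relation: before

Answer: before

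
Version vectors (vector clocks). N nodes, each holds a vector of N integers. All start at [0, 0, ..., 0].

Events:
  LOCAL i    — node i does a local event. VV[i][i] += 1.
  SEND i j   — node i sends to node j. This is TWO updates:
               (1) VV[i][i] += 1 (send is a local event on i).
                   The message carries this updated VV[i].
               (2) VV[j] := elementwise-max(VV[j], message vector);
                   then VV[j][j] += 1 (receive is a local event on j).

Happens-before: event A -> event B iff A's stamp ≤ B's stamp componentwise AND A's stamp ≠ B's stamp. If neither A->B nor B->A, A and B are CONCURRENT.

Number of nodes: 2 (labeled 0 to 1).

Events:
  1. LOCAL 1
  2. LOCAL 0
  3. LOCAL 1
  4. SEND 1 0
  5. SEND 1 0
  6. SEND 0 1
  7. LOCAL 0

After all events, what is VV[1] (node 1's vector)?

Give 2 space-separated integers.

Answer: 4 5

Derivation:
Initial: VV[0]=[0, 0]
Initial: VV[1]=[0, 0]
Event 1: LOCAL 1: VV[1][1]++ -> VV[1]=[0, 1]
Event 2: LOCAL 0: VV[0][0]++ -> VV[0]=[1, 0]
Event 3: LOCAL 1: VV[1][1]++ -> VV[1]=[0, 2]
Event 4: SEND 1->0: VV[1][1]++ -> VV[1]=[0, 3], msg_vec=[0, 3]; VV[0]=max(VV[0],msg_vec) then VV[0][0]++ -> VV[0]=[2, 3]
Event 5: SEND 1->0: VV[1][1]++ -> VV[1]=[0, 4], msg_vec=[0, 4]; VV[0]=max(VV[0],msg_vec) then VV[0][0]++ -> VV[0]=[3, 4]
Event 6: SEND 0->1: VV[0][0]++ -> VV[0]=[4, 4], msg_vec=[4, 4]; VV[1]=max(VV[1],msg_vec) then VV[1][1]++ -> VV[1]=[4, 5]
Event 7: LOCAL 0: VV[0][0]++ -> VV[0]=[5, 4]
Final vectors: VV[0]=[5, 4]; VV[1]=[4, 5]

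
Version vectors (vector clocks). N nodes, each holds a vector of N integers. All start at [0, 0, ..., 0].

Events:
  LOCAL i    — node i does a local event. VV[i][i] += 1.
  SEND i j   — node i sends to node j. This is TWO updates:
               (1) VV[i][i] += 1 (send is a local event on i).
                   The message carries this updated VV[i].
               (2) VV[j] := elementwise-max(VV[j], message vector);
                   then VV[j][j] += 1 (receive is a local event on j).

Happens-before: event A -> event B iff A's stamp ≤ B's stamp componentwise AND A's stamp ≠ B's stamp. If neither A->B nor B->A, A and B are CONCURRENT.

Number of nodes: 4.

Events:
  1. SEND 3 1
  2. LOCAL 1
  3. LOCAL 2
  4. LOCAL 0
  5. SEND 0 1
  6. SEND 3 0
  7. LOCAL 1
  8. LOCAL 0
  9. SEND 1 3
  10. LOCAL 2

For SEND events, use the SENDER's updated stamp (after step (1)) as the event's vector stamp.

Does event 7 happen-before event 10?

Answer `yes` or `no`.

Initial: VV[0]=[0, 0, 0, 0]
Initial: VV[1]=[0, 0, 0, 0]
Initial: VV[2]=[0, 0, 0, 0]
Initial: VV[3]=[0, 0, 0, 0]
Event 1: SEND 3->1: VV[3][3]++ -> VV[3]=[0, 0, 0, 1], msg_vec=[0, 0, 0, 1]; VV[1]=max(VV[1],msg_vec) then VV[1][1]++ -> VV[1]=[0, 1, 0, 1]
Event 2: LOCAL 1: VV[1][1]++ -> VV[1]=[0, 2, 0, 1]
Event 3: LOCAL 2: VV[2][2]++ -> VV[2]=[0, 0, 1, 0]
Event 4: LOCAL 0: VV[0][0]++ -> VV[0]=[1, 0, 0, 0]
Event 5: SEND 0->1: VV[0][0]++ -> VV[0]=[2, 0, 0, 0], msg_vec=[2, 0, 0, 0]; VV[1]=max(VV[1],msg_vec) then VV[1][1]++ -> VV[1]=[2, 3, 0, 1]
Event 6: SEND 3->0: VV[3][3]++ -> VV[3]=[0, 0, 0, 2], msg_vec=[0, 0, 0, 2]; VV[0]=max(VV[0],msg_vec) then VV[0][0]++ -> VV[0]=[3, 0, 0, 2]
Event 7: LOCAL 1: VV[1][1]++ -> VV[1]=[2, 4, 0, 1]
Event 8: LOCAL 0: VV[0][0]++ -> VV[0]=[4, 0, 0, 2]
Event 9: SEND 1->3: VV[1][1]++ -> VV[1]=[2, 5, 0, 1], msg_vec=[2, 5, 0, 1]; VV[3]=max(VV[3],msg_vec) then VV[3][3]++ -> VV[3]=[2, 5, 0, 3]
Event 10: LOCAL 2: VV[2][2]++ -> VV[2]=[0, 0, 2, 0]
Event 7 stamp: [2, 4, 0, 1]
Event 10 stamp: [0, 0, 2, 0]
[2, 4, 0, 1] <= [0, 0, 2, 0]? False. Equal? False. Happens-before: False

Answer: no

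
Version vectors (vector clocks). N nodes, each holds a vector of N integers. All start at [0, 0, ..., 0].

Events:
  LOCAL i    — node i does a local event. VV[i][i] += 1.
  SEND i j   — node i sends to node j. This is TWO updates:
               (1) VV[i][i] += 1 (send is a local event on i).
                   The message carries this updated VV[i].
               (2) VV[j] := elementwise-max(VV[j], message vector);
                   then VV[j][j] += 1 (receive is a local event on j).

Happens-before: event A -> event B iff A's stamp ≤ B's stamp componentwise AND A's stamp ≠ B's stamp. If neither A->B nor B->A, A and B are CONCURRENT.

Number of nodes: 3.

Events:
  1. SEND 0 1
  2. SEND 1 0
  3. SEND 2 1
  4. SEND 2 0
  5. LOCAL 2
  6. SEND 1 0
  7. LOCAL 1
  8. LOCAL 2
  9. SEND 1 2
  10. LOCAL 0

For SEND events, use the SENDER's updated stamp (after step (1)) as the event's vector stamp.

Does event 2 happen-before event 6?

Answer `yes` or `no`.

Answer: yes

Derivation:
Initial: VV[0]=[0, 0, 0]
Initial: VV[1]=[0, 0, 0]
Initial: VV[2]=[0, 0, 0]
Event 1: SEND 0->1: VV[0][0]++ -> VV[0]=[1, 0, 0], msg_vec=[1, 0, 0]; VV[1]=max(VV[1],msg_vec) then VV[1][1]++ -> VV[1]=[1, 1, 0]
Event 2: SEND 1->0: VV[1][1]++ -> VV[1]=[1, 2, 0], msg_vec=[1, 2, 0]; VV[0]=max(VV[0],msg_vec) then VV[0][0]++ -> VV[0]=[2, 2, 0]
Event 3: SEND 2->1: VV[2][2]++ -> VV[2]=[0, 0, 1], msg_vec=[0, 0, 1]; VV[1]=max(VV[1],msg_vec) then VV[1][1]++ -> VV[1]=[1, 3, 1]
Event 4: SEND 2->0: VV[2][2]++ -> VV[2]=[0, 0, 2], msg_vec=[0, 0, 2]; VV[0]=max(VV[0],msg_vec) then VV[0][0]++ -> VV[0]=[3, 2, 2]
Event 5: LOCAL 2: VV[2][2]++ -> VV[2]=[0, 0, 3]
Event 6: SEND 1->0: VV[1][1]++ -> VV[1]=[1, 4, 1], msg_vec=[1, 4, 1]; VV[0]=max(VV[0],msg_vec) then VV[0][0]++ -> VV[0]=[4, 4, 2]
Event 7: LOCAL 1: VV[1][1]++ -> VV[1]=[1, 5, 1]
Event 8: LOCAL 2: VV[2][2]++ -> VV[2]=[0, 0, 4]
Event 9: SEND 1->2: VV[1][1]++ -> VV[1]=[1, 6, 1], msg_vec=[1, 6, 1]; VV[2]=max(VV[2],msg_vec) then VV[2][2]++ -> VV[2]=[1, 6, 5]
Event 10: LOCAL 0: VV[0][0]++ -> VV[0]=[5, 4, 2]
Event 2 stamp: [1, 2, 0]
Event 6 stamp: [1, 4, 1]
[1, 2, 0] <= [1, 4, 1]? True. Equal? False. Happens-before: True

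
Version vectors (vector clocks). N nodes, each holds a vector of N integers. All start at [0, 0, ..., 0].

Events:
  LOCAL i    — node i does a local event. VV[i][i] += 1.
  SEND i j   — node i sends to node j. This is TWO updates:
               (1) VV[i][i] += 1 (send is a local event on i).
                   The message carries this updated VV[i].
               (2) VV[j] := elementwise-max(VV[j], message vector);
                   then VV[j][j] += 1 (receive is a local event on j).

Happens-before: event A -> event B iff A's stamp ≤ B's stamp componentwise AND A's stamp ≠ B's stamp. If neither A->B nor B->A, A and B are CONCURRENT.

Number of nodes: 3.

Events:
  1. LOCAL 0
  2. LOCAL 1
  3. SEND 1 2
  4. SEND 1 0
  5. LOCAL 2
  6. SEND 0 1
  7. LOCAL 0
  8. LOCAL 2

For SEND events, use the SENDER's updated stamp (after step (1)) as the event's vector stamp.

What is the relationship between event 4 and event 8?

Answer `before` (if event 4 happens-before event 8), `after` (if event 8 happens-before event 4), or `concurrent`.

Initial: VV[0]=[0, 0, 0]
Initial: VV[1]=[0, 0, 0]
Initial: VV[2]=[0, 0, 0]
Event 1: LOCAL 0: VV[0][0]++ -> VV[0]=[1, 0, 0]
Event 2: LOCAL 1: VV[1][1]++ -> VV[1]=[0, 1, 0]
Event 3: SEND 1->2: VV[1][1]++ -> VV[1]=[0, 2, 0], msg_vec=[0, 2, 0]; VV[2]=max(VV[2],msg_vec) then VV[2][2]++ -> VV[2]=[0, 2, 1]
Event 4: SEND 1->0: VV[1][1]++ -> VV[1]=[0, 3, 0], msg_vec=[0, 3, 0]; VV[0]=max(VV[0],msg_vec) then VV[0][0]++ -> VV[0]=[2, 3, 0]
Event 5: LOCAL 2: VV[2][2]++ -> VV[2]=[0, 2, 2]
Event 6: SEND 0->1: VV[0][0]++ -> VV[0]=[3, 3, 0], msg_vec=[3, 3, 0]; VV[1]=max(VV[1],msg_vec) then VV[1][1]++ -> VV[1]=[3, 4, 0]
Event 7: LOCAL 0: VV[0][0]++ -> VV[0]=[4, 3, 0]
Event 8: LOCAL 2: VV[2][2]++ -> VV[2]=[0, 2, 3]
Event 4 stamp: [0, 3, 0]
Event 8 stamp: [0, 2, 3]
[0, 3, 0] <= [0, 2, 3]? False
[0, 2, 3] <= [0, 3, 0]? False
Relation: concurrent

Answer: concurrent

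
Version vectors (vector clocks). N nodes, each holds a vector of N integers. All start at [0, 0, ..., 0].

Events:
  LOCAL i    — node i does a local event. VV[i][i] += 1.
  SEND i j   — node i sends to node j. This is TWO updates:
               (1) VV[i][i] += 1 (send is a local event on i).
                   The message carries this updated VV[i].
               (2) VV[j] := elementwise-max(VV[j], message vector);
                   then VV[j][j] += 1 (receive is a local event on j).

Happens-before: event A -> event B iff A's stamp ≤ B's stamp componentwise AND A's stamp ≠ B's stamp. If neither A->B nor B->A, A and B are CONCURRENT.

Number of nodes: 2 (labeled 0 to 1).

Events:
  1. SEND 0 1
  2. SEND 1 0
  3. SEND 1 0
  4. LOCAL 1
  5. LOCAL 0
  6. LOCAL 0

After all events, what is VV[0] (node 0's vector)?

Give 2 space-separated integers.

Initial: VV[0]=[0, 0]
Initial: VV[1]=[0, 0]
Event 1: SEND 0->1: VV[0][0]++ -> VV[0]=[1, 0], msg_vec=[1, 0]; VV[1]=max(VV[1],msg_vec) then VV[1][1]++ -> VV[1]=[1, 1]
Event 2: SEND 1->0: VV[1][1]++ -> VV[1]=[1, 2], msg_vec=[1, 2]; VV[0]=max(VV[0],msg_vec) then VV[0][0]++ -> VV[0]=[2, 2]
Event 3: SEND 1->0: VV[1][1]++ -> VV[1]=[1, 3], msg_vec=[1, 3]; VV[0]=max(VV[0],msg_vec) then VV[0][0]++ -> VV[0]=[3, 3]
Event 4: LOCAL 1: VV[1][1]++ -> VV[1]=[1, 4]
Event 5: LOCAL 0: VV[0][0]++ -> VV[0]=[4, 3]
Event 6: LOCAL 0: VV[0][0]++ -> VV[0]=[5, 3]
Final vectors: VV[0]=[5, 3]; VV[1]=[1, 4]

Answer: 5 3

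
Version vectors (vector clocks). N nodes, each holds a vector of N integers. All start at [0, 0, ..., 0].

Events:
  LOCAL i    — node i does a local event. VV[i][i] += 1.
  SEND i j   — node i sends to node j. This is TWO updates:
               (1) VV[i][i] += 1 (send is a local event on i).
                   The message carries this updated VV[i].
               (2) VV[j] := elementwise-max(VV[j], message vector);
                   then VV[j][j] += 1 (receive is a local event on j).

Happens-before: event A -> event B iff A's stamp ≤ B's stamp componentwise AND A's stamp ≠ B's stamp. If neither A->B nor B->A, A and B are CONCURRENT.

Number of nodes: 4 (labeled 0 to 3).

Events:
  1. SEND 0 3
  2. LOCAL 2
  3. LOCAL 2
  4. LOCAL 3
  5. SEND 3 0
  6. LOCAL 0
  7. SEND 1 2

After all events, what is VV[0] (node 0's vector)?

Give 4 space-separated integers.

Answer: 3 0 0 3

Derivation:
Initial: VV[0]=[0, 0, 0, 0]
Initial: VV[1]=[0, 0, 0, 0]
Initial: VV[2]=[0, 0, 0, 0]
Initial: VV[3]=[0, 0, 0, 0]
Event 1: SEND 0->3: VV[0][0]++ -> VV[0]=[1, 0, 0, 0], msg_vec=[1, 0, 0, 0]; VV[3]=max(VV[3],msg_vec) then VV[3][3]++ -> VV[3]=[1, 0, 0, 1]
Event 2: LOCAL 2: VV[2][2]++ -> VV[2]=[0, 0, 1, 0]
Event 3: LOCAL 2: VV[2][2]++ -> VV[2]=[0, 0, 2, 0]
Event 4: LOCAL 3: VV[3][3]++ -> VV[3]=[1, 0, 0, 2]
Event 5: SEND 3->0: VV[3][3]++ -> VV[3]=[1, 0, 0, 3], msg_vec=[1, 0, 0, 3]; VV[0]=max(VV[0],msg_vec) then VV[0][0]++ -> VV[0]=[2, 0, 0, 3]
Event 6: LOCAL 0: VV[0][0]++ -> VV[0]=[3, 0, 0, 3]
Event 7: SEND 1->2: VV[1][1]++ -> VV[1]=[0, 1, 0, 0], msg_vec=[0, 1, 0, 0]; VV[2]=max(VV[2],msg_vec) then VV[2][2]++ -> VV[2]=[0, 1, 3, 0]
Final vectors: VV[0]=[3, 0, 0, 3]; VV[1]=[0, 1, 0, 0]; VV[2]=[0, 1, 3, 0]; VV[3]=[1, 0, 0, 3]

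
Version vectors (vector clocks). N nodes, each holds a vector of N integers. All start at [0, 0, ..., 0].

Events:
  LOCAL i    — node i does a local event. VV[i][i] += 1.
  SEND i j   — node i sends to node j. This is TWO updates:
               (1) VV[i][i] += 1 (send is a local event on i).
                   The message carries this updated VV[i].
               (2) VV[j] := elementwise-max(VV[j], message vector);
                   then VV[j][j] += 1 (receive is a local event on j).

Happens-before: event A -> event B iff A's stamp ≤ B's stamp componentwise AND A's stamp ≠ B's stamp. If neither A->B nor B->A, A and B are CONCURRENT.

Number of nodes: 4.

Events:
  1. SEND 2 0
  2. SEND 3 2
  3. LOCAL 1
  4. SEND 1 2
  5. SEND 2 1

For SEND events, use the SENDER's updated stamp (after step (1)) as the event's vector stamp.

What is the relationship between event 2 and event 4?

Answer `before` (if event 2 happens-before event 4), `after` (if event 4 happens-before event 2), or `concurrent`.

Answer: concurrent

Derivation:
Initial: VV[0]=[0, 0, 0, 0]
Initial: VV[1]=[0, 0, 0, 0]
Initial: VV[2]=[0, 0, 0, 0]
Initial: VV[3]=[0, 0, 0, 0]
Event 1: SEND 2->0: VV[2][2]++ -> VV[2]=[0, 0, 1, 0], msg_vec=[0, 0, 1, 0]; VV[0]=max(VV[0],msg_vec) then VV[0][0]++ -> VV[0]=[1, 0, 1, 0]
Event 2: SEND 3->2: VV[3][3]++ -> VV[3]=[0, 0, 0, 1], msg_vec=[0, 0, 0, 1]; VV[2]=max(VV[2],msg_vec) then VV[2][2]++ -> VV[2]=[0, 0, 2, 1]
Event 3: LOCAL 1: VV[1][1]++ -> VV[1]=[0, 1, 0, 0]
Event 4: SEND 1->2: VV[1][1]++ -> VV[1]=[0, 2, 0, 0], msg_vec=[0, 2, 0, 0]; VV[2]=max(VV[2],msg_vec) then VV[2][2]++ -> VV[2]=[0, 2, 3, 1]
Event 5: SEND 2->1: VV[2][2]++ -> VV[2]=[0, 2, 4, 1], msg_vec=[0, 2, 4, 1]; VV[1]=max(VV[1],msg_vec) then VV[1][1]++ -> VV[1]=[0, 3, 4, 1]
Event 2 stamp: [0, 0, 0, 1]
Event 4 stamp: [0, 2, 0, 0]
[0, 0, 0, 1] <= [0, 2, 0, 0]? False
[0, 2, 0, 0] <= [0, 0, 0, 1]? False
Relation: concurrent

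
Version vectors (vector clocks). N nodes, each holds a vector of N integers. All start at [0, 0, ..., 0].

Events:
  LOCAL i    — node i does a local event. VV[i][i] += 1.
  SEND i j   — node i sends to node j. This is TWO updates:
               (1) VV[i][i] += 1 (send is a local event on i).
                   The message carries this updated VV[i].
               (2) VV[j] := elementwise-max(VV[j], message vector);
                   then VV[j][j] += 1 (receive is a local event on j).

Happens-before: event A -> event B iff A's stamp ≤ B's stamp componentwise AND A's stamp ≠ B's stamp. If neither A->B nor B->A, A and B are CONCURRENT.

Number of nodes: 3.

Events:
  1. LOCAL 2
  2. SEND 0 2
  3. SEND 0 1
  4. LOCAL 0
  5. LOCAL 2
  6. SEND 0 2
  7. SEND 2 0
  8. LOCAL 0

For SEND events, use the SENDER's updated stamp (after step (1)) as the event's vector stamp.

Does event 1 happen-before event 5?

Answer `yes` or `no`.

Answer: yes

Derivation:
Initial: VV[0]=[0, 0, 0]
Initial: VV[1]=[0, 0, 0]
Initial: VV[2]=[0, 0, 0]
Event 1: LOCAL 2: VV[2][2]++ -> VV[2]=[0, 0, 1]
Event 2: SEND 0->2: VV[0][0]++ -> VV[0]=[1, 0, 0], msg_vec=[1, 0, 0]; VV[2]=max(VV[2],msg_vec) then VV[2][2]++ -> VV[2]=[1, 0, 2]
Event 3: SEND 0->1: VV[0][0]++ -> VV[0]=[2, 0, 0], msg_vec=[2, 0, 0]; VV[1]=max(VV[1],msg_vec) then VV[1][1]++ -> VV[1]=[2, 1, 0]
Event 4: LOCAL 0: VV[0][0]++ -> VV[0]=[3, 0, 0]
Event 5: LOCAL 2: VV[2][2]++ -> VV[2]=[1, 0, 3]
Event 6: SEND 0->2: VV[0][0]++ -> VV[0]=[4, 0, 0], msg_vec=[4, 0, 0]; VV[2]=max(VV[2],msg_vec) then VV[2][2]++ -> VV[2]=[4, 0, 4]
Event 7: SEND 2->0: VV[2][2]++ -> VV[2]=[4, 0, 5], msg_vec=[4, 0, 5]; VV[0]=max(VV[0],msg_vec) then VV[0][0]++ -> VV[0]=[5, 0, 5]
Event 8: LOCAL 0: VV[0][0]++ -> VV[0]=[6, 0, 5]
Event 1 stamp: [0, 0, 1]
Event 5 stamp: [1, 0, 3]
[0, 0, 1] <= [1, 0, 3]? True. Equal? False. Happens-before: True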